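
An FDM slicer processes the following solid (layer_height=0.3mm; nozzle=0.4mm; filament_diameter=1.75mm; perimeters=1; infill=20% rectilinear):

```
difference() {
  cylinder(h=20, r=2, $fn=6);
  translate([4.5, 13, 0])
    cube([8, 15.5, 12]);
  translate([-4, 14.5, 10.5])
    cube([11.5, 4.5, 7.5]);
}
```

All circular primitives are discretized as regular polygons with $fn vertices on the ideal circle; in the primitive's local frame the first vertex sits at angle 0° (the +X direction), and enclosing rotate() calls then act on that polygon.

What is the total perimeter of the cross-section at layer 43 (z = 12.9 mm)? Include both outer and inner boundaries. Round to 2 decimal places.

12.00 mm

At z = 12.9 mm: the cylinder: section is a regular 6-gon, circumradius r=2 (perimeter = 2·6·2.000·sin(180°/6) = 12.00 mm); the cube at (4.5, 13) is absent (z outside [0, 12]); the 11.5×4.5 cube at (-4, 14.5) contributes its full rectangle (perimeter 32.00 mm); Subtracting the remaining from the first: starting from the r=2 cylinder, the 11.5×4.5 cube at (-4, 14.5) misses the remaining region (no effect) — boundary = 12.00 mm. Overall, the cross-section is a single solid region. Total boundary length (outer) = 12.00 mm.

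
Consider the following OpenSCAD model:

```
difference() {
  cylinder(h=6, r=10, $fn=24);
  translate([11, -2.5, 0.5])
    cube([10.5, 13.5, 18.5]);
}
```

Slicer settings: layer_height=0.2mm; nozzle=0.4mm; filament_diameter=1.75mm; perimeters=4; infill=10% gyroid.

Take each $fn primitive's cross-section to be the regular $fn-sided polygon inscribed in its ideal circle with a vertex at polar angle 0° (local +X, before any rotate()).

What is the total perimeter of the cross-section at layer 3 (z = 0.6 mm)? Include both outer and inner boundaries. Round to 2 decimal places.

At z = 0.6 mm: the cylinder: section is a regular 24-gon, circumradius r=10 (perimeter = 2·24·10.000·sin(180°/24) = 62.65 mm); the 10.5×13.5 cube at (11, -2.5) contributes its full rectangle (perimeter 48.00 mm); Subtracting the remaining from the first: starting from the r=10 cylinder, the 10.5×13.5 cube at (11, -2.5) misses the remaining region (no effect) — boundary = 62.65 mm. Overall, the cross-section is a single solid region. Total boundary length (outer) = 62.65 mm.

62.65 mm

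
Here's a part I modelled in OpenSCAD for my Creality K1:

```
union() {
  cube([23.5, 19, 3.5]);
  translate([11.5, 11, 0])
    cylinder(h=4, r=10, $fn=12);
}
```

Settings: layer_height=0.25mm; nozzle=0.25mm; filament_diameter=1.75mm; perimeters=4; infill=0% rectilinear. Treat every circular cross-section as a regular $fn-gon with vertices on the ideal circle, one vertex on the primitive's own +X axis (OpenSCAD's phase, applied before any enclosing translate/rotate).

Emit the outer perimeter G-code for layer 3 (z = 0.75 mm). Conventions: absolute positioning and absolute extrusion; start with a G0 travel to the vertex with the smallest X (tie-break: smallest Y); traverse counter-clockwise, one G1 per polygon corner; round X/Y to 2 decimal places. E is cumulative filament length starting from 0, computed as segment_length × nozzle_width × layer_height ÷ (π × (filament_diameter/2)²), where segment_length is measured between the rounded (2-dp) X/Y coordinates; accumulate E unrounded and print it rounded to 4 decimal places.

At z = 0.75 mm: the cube is present — its section is the full 23.5×19 rectangle; the r=10 cylinder at (11.5, 11) contributes a regular 12-gon of circumradius 10; Combining (union): the regions partially overlap (shared area 286.26 mm²), so overlapping operands fuse into one piece — 1 connected region. The outline is a single polygon with 9 vertices. Extrusion per mm of travel: 0.25 × 0.25 / (π × 0.875²) = 0.025984. Accumulating E over each segment gives final E = 2.2321.

G0 X0.00 Y0.00 Z0.75
G1 X23.50 Y0.00 E0.6106
G1 X23.50 Y19.00 E1.1043
G1 X17.16 Y19.00 E1.2691
G1 X16.50 Y19.66 E1.2933
G1 X11.50 Y21.00 E1.4278
G1 X6.50 Y19.66 E1.5624
G1 X5.84 Y19.00 E1.5866
G1 X0.00 Y19.00 E1.7384
G1 X0.00 Y0.00 E2.2321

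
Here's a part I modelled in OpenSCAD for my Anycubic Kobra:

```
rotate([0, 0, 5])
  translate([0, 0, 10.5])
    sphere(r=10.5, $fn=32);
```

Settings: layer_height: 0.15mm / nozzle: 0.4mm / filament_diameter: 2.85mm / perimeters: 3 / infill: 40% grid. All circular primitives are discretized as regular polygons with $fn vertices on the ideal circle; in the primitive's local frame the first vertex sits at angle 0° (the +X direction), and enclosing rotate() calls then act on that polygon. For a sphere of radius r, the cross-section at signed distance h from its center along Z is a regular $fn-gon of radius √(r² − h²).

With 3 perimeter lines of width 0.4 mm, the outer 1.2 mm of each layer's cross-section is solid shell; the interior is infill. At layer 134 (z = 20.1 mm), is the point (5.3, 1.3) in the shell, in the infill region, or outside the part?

outside

At z = 20.1 mm: the sphere: section is a regular 32-gon, circumradius = √(r²−h²) = √(10.5²−9.6²) = 4.253; (rotated 5° about Z; rotation is an isometry so areas/perimeters/island counts are preserved). Overall, the cross-section is a single solid region. Undo the 5° rotation: the query point maps to (5.393, 0.833) in the un-rotated model frame. The nearest boundary edge runs (4.25, 0.00)→(4.17, 0.83); distance from the point to it = 1.22 mm. The point is not inside any of the regions above, so it lies outside the cross-section (1.22 mm from the nearest boundary).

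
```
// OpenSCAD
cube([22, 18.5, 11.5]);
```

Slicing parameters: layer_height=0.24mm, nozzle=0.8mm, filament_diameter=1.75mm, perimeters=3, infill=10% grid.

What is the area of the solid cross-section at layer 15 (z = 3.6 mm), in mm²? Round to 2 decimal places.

At z = 3.6 mm: the cube is present — its section is the full 22×18.5 rectangle (area 407.00 mm²). Overall, the cross-section is a single solid region. Net area = 407.00 mm².

407.00 mm²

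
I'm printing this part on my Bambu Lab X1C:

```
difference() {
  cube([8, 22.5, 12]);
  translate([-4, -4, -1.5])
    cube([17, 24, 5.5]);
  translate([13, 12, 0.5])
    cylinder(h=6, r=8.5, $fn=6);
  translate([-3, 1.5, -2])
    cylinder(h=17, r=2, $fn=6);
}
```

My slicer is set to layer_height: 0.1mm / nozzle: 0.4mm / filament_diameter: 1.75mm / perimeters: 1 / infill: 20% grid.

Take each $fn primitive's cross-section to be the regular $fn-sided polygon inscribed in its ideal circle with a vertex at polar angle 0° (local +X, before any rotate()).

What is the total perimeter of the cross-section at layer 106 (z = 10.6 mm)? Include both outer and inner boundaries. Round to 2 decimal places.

61.00 mm

At z = 10.6 mm: the 8×22.5 cube contributes its full rectangle (perimeter 61.00 mm); the cube at (-4, -4) is not intersected at this z (z outside [-1.5, 4]); the cylinder at (13, 12) is not intersected at this z (z outside [0.5, 6.5]); the cylinder at (-3, 1.5): section is a regular 6-gon, circumradius r=2 (perimeter = 2·6·2.000·sin(180°/6) = 12.00 mm); After the difference (first − rest): starting from the 8×22.5 cube, the r=2 cylinder at (-3, 1.5) misses the remaining region (no effect) — boundary = 61.00 mm. Overall, the cross-section is a single solid region. Total boundary length (outer) = 61.00 mm.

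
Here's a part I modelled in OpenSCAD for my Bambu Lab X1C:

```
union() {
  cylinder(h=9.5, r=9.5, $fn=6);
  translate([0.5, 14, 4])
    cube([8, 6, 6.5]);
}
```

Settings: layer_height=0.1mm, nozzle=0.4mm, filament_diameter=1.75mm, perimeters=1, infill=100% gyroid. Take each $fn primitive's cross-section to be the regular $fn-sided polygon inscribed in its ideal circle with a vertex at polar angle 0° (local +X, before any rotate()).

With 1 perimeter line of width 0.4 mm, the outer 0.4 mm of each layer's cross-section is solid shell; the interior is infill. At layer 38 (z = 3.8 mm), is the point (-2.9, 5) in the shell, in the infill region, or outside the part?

infill

At z = 3.8 mm: the r=9.5 cylinder contributes a regular 6-gon of circumradius 9.5; the cube at (0.5, 14) is absent (z outside [4, 10.5]); Combining (union): only the r=9.5 cylinder is present, so the union is just that shape — 1 connected region. Overall, the cross-section is a single solid region. The nearest boundary edge runs (-4.75, 8.23)→(-9.50, 0.00); distance from the point to it = 3.22 mm. The point is inside the cross-section and 3.22 mm from the nearest boundary — more than the 0.4 mm shell width (1 × 0.4), so it's in the infill interior.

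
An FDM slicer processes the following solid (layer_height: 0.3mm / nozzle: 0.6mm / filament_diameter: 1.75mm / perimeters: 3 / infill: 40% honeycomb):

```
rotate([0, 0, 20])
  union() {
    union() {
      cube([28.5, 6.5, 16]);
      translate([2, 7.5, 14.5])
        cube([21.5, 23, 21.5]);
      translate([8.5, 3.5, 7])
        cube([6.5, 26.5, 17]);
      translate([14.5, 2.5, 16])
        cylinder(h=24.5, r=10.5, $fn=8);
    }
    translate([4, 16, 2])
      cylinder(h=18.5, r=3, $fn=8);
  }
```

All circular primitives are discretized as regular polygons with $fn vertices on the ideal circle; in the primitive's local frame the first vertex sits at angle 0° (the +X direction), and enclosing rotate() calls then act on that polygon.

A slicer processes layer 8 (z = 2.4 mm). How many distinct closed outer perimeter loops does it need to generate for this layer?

2

At z = 2.4 mm: the cube (footprint 28.5×6.5) is included at this height; the cube at (2, 7.5) does not reach this height (z outside [14.5, 36]); the cube at (8.5, 3.5) is absent (z outside [7, 24]); the cylinder at (14.5, 2.5) is not intersected at this z (z outside [16, 40.5]); Merging all regions: only the 28.5×6.5 cube is present, so the union is just that shape — 1 connected region; the cylinder at (4, 16): section is a regular 8-gon, circumradius r=3; Taking the union: the 2 present regions are separate (no shared area or edge), so areas and boundary lengths simply add and each stays a separate island — 2 connected regions; (rotated 20° about Z; rotation is an isometry so areas/perimeters/island counts are preserved). The result has 2 disconnected regions.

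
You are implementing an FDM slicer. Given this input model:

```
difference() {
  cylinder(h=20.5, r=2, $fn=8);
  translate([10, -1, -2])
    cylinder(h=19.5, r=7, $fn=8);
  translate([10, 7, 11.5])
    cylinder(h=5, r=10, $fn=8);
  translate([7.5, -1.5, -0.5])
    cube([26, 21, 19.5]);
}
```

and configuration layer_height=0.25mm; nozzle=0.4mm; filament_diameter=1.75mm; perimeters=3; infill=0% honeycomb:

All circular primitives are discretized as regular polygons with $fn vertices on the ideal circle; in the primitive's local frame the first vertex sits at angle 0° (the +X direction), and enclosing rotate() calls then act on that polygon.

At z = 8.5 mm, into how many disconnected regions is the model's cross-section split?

1

At z = 8.5 mm: the r=2 cylinder contributes a regular 8-gon of circumradius 2; the r=7 cylinder at (10, -1) gives a regular 8-gon of circumradius 7 (constant along its height); the cylinder at (10, 7) is absent (z outside [11.5, 16.5]); the 26×21 cube at (7.5, -1.5) contributes its full rectangle; Subtracting the remaining from the first: starting from the r=2 cylinder, the r=7 cylinder at (10, -1) misses the remaining region (no effect); the 26×21 cube at (7.5, -1.5) misses the remaining region (no effect) — 1 connected region. The result has 1 disconnected region.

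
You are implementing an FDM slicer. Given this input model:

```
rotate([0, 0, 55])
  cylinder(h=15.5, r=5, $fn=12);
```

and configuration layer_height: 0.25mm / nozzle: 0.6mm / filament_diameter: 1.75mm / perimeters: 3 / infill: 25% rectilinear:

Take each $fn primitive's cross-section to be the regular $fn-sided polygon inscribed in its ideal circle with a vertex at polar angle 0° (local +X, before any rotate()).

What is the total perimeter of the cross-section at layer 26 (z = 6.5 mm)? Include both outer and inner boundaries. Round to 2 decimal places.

31.06 mm

At z = 6.5 mm: the r=5 cylinder gives a regular 12-gon of circumradius 5 (constant along its height) (perimeter = 2·12·5.000·sin(180°/12) = 31.06 mm); (whole slice rotated 55° about Z — lengths, areas and connectivity unchanged). Overall, the cross-section is a single solid region. Total boundary length (outer) = 31.06 mm.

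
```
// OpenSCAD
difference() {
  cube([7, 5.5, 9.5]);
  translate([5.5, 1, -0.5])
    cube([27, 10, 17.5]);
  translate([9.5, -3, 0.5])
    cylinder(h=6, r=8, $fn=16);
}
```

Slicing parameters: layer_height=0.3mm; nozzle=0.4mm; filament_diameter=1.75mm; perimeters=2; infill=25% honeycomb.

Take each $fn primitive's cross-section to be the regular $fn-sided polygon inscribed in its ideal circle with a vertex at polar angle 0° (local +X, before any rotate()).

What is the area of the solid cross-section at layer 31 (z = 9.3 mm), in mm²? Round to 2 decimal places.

31.75 mm²

At z = 9.3 mm: the 7×5.5 cube contributes its full rectangle (area 38.50 mm²); the cube at (5.5, 1) is present — its section is the full 27×10 rectangle (area 270.00 mm²); the cylinder at (9.5, -3) is not intersected at this z (z outside [0.5, 6.5]); After the difference (first − rest): starting from the 7×5.5 cube (38.50 mm²), the 27×10 cube at (5.5, 1) partially overlaps it — only the 6.75 mm² overlap (of its 270.00 mm²) is removed, clipping the outline — area = 31.75 mm². Overall, the cross-section is a single solid region. Net area = 31.75 mm².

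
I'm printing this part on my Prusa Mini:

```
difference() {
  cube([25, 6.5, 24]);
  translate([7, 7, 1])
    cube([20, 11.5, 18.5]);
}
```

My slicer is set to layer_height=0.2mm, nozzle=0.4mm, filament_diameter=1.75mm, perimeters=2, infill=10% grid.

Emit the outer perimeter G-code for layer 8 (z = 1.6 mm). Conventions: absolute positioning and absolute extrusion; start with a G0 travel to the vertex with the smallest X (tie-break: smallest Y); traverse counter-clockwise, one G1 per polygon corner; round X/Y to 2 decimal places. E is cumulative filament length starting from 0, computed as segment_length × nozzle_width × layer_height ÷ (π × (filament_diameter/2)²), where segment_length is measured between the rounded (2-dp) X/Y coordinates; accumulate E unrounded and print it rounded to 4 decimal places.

G0 X0.00 Y0.00 Z1.60
G1 X25.00 Y0.00 E0.8315
G1 X25.00 Y6.50 E1.0477
G1 X0.00 Y6.50 E1.8792
G1 X0.00 Y0.00 E2.0954

At z = 1.6 mm: the cube is present — its section is the full 25×6.5 rectangle; the cube at (7, 7) is present — its section is the full 20×11.5 rectangle; Taking the first minus the rest: starting from the 25×6.5 cube, the 20×11.5 cube at (7, 7) misses the remaining region (no effect) — 1 connected region. The outline is a single polygon with 4 vertices. Extrusion per mm of travel: 0.4 × 0.2 / (π × 0.875²) = 0.033260. Accumulating E over each segment gives final E = 2.0954.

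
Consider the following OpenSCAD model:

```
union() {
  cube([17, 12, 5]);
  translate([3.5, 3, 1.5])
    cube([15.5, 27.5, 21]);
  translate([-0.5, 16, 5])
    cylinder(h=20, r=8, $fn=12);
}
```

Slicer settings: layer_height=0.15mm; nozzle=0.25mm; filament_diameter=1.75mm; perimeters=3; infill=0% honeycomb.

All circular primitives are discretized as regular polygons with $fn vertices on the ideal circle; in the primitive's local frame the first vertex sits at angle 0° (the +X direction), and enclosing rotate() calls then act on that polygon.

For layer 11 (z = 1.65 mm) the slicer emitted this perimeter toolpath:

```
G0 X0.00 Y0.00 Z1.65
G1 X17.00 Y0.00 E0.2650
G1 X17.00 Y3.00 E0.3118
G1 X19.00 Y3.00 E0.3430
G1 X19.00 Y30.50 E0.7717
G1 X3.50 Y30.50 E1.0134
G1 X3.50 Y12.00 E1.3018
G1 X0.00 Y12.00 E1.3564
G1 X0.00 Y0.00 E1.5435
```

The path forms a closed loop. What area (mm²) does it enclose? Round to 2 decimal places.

Apply the shoelace formula to the sequence of (X, Y) vertices; enclosed area = 508.75 mm².

508.75 mm²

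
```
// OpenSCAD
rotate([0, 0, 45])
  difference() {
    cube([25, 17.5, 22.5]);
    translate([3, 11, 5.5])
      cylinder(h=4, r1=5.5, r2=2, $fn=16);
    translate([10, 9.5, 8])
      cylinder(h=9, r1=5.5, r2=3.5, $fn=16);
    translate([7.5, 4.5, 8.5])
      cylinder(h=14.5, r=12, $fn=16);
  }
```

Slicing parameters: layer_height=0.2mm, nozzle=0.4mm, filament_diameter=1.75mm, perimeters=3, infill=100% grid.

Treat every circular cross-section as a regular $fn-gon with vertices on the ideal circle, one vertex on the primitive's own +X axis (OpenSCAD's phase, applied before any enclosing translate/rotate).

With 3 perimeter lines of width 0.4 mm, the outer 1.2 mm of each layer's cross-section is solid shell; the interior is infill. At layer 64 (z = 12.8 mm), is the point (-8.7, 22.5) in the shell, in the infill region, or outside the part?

outside

At z = 12.8 mm: the 25×17.5 cube contributes its full rectangle; the cone at (3, 11) is not intersected at this z (z outside [5.5, 9.5]); the cone at (10, 9.5): at t=0.533 of its height the radius interpolates to r₁+(r₂−r₁)t = 4.433, giving a regular 16-gon of that circumradius; the cylinder at (7.5, 4.5): section is a regular 16-gon, circumradius r=12; Subtracting the remaining from the first: starting from the 25×17.5 cube, the cone at (10, 9.5) lies wholly inside it (removes its full 60.17 mm² and its 27.68 mm outline becomes a hole wall); the r=12 cylinder at (7.5, 4.5) partially overlaps it — only the 218.20 mm² overlap (of its 440.85 mm²) is removed, clipping the outline — 1 connected region; (rotated 45° about Z; rotation is an isometry so areas/perimeters/island counts are preserved). Overall, the cross-section is a single solid region. Undo the 45° rotation: the query point maps to (9.758, 22.062) in the un-rotated model frame. The nearest boundary edge runs (0.00, 17.50)→(25.00, 17.50); distance from the point to it = 4.56 mm. The point is not inside any of the regions above, so it lies outside the cross-section (4.56 mm from the nearest boundary).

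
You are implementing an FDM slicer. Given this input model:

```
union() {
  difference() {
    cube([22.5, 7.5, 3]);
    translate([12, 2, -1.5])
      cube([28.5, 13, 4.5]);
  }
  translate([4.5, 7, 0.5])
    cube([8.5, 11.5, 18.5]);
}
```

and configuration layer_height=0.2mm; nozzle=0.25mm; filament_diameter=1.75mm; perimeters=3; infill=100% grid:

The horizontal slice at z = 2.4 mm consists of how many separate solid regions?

At z = 2.4 mm: the cube is present — its section is the full 22.5×7.5 rectangle; the cube at (12, 2) (footprint 28.5×13) is included at this height; After the difference (first − rest): starting from the 22.5×7.5 cube, the 28.5×13 cube at (12, 2) partially overlaps it — only the 57.75 mm² overlap (of its 370.50 mm²) is removed, clipping the outline — 1 connected region; the cube at (4.5, 7) (footprint 8.5×11.5) is included at this height; Merging all regions: the regions partially overlap (shared area 3.75 mm²), so overlapping operands fuse into one piece — 1 connected region. The result has 1 disconnected region.

1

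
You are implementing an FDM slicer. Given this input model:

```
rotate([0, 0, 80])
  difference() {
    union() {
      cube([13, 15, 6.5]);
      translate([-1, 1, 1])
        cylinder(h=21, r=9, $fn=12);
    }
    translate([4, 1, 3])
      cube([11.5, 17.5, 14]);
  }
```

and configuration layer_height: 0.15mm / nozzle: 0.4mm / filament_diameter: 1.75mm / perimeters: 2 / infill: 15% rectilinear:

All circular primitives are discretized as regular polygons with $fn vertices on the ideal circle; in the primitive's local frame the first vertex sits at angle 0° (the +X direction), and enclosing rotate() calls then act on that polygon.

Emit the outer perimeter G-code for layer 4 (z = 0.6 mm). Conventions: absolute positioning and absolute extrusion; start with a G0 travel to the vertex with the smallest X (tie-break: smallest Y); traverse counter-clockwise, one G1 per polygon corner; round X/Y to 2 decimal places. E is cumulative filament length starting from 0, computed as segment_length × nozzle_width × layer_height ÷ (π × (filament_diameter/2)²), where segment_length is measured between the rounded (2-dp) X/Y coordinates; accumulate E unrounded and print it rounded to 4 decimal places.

At z = 0.6 mm: the cube is present — its section is the full 13×15 rectangle; the cylinder at (-1, 1) does not reach this height (z outside [1, 22]); Taking the union: only the 13×15 cube is present, so the union is just that shape — 1 connected region; the cube at (4, 1) is not intersected at this z (z outside [3, 17]); Taking the first minus the rest: none of the subtracted shapes is present at this height, so that combined region is unchanged — 1 connected region; (whole slice rotated 80° about Z — lengths, areas and connectivity unchanged). The outline is a single polygon with 4 vertices. Extrusion per mm of travel: 0.4 × 0.15 / (π × 0.875²) = 0.024945. Accumulating E over each segment gives final E = 1.3970.

G0 X-14.77 Y2.60 Z0.60
G1 X0.00 Y0.00 E0.3741
G1 X2.26 Y12.80 E0.6983
G1 X-12.51 Y15.41 E1.0725
G1 X-14.77 Y2.60 E1.3970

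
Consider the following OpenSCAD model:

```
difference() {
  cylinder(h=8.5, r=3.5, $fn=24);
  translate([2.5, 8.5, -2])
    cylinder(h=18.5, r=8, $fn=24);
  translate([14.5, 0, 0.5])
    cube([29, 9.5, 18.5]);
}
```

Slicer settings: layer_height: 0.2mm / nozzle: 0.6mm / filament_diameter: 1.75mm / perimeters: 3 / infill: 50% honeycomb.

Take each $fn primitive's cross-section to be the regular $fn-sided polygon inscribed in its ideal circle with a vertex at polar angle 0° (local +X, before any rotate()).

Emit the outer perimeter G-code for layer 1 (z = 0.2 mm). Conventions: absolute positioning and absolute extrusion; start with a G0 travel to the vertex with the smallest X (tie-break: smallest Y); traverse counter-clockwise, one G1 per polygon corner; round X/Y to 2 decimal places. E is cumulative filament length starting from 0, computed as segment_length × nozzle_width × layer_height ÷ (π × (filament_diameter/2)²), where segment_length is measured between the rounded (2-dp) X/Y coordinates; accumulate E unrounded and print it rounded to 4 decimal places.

At z = 0.2 mm: the r=3.5 cylinder contributes a regular 24-gon of circumradius 3.5; the r=8 cylinder at (2.5, 8.5) gives a regular 24-gon of circumradius 8 (constant along its height); the cube at (14.5, 0) is not intersected at this z (z outside [0.5, 19]); Subtracting the remaining from the first: starting from the r=3.5 cylinder, the r=8 cylinder at (2.5, 8.5) partially overlaps it — only the 11.32 mm² overlap (of its 198.77 mm²) is removed, clipping the outline — 1 connected region. The outline is a single polygon with 20 vertices. Extrusion per mm of travel: 0.6 × 0.2 / (π × 0.875²) = 0.049890. Accumulating E over each segment gives final E = 1.0295.

G0 X-3.50 Y0.00 Z0.20
G1 X-3.38 Y-0.91 E0.0458
G1 X-3.03 Y-1.75 E0.0912
G1 X-2.47 Y-2.47 E0.1367
G1 X-1.75 Y-3.03 E0.1822
G1 X-0.91 Y-3.38 E0.2276
G1 X0.00 Y-3.50 E0.2734
G1 X0.91 Y-3.38 E0.3192
G1 X1.75 Y-3.03 E0.3646
G1 X2.47 Y-2.47 E0.4101
G1 X3.03 Y-1.75 E0.4556
G1 X3.38 Y-0.91 E0.5010
G1 X3.50 Y0.00 E0.5468
G1 X3.42 Y0.62 E0.5780
G1 X2.50 Y0.50 E0.6243
G1 X0.43 Y0.77 E0.7284
G1 X-1.50 Y1.57 E0.8327
G1 X-2.55 Y2.38 E0.8988
G1 X-3.03 Y1.75 E0.9383
G1 X-3.38 Y0.91 E0.9837
G1 X-3.50 Y0.00 E1.0295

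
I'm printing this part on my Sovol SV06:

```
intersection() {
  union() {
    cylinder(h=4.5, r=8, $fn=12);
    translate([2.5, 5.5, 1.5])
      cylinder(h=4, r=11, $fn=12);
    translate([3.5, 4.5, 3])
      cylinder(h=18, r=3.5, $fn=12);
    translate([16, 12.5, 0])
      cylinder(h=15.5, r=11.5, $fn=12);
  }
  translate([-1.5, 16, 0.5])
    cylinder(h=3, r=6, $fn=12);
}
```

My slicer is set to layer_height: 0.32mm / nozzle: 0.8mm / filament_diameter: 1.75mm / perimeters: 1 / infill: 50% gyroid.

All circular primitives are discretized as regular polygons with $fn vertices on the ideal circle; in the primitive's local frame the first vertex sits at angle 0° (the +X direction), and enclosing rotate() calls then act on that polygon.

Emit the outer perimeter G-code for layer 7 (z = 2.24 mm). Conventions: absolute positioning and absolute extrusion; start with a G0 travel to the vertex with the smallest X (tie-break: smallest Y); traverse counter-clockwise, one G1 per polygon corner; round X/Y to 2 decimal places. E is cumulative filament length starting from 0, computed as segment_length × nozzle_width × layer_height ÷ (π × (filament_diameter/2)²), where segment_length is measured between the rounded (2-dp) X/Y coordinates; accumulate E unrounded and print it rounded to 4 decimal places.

At z = 2.24 mm: the r=8 cylinder contributes a regular 12-gon of circumradius 8; the r=11 cylinder at (2.5, 5.5) gives a regular 12-gon of circumradius 11 (constant along its height); the cylinder at (3.5, 4.5) is absent (z outside [3, 21]); the cylinder at (16, 12.5): section is a regular 12-gon, circumradius r=11.5; Taking the union: the regions partially overlap (shared area 227.45 mm²), so overlapping operands fuse into one piece — 1 connected region; the r=6 cylinder at (-1.5, 16) gives a regular 12-gon of circumradius 6 (constant along its height); Keeping only the common overlap: the r=6 cylinder at (-1.5, 16) partially overlaps the result so far; clipping to the common part keeps 42.22 mm² — 1 connected region. The outline is a single polygon with 8 vertices. Extrusion per mm of travel: 0.8 × 0.32 / (π × 0.875²) = 0.106432. Accumulating E over each segment gives final E = 2.7802.

G0 X-5.86 Y12.17 Z2.24
G1 X-4.50 Y10.80 E0.2055
G1 X-1.50 Y10.00 E0.5359
G1 X1.50 Y10.80 E0.8664
G1 X3.70 Y13.00 E1.1975
G1 X4.49 Y15.97 E1.5246
G1 X2.50 Y16.50 E1.7438
G1 X-3.00 Y15.03 E2.3497
G1 X-5.86 Y12.17 E2.7802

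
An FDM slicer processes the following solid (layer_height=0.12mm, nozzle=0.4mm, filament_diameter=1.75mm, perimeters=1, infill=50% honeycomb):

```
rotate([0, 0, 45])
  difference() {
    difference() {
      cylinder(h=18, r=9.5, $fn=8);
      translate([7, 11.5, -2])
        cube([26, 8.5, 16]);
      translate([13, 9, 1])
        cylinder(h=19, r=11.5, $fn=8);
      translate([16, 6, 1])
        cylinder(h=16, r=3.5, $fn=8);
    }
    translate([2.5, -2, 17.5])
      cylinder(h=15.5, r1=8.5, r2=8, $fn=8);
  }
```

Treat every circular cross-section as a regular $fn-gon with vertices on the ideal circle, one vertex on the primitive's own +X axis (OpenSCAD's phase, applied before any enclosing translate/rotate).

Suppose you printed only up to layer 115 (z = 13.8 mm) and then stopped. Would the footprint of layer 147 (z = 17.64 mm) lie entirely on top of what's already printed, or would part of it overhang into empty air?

entirely on top

Compare the two slices. At z = 13.8: the r=9.5 cylinder gives a regular 8-gon of circumradius 9.5 (constant along its height) (area = (8/2)·9.500²·sin(360°/8) = 255.27 mm²); the cube at (7, 11.5) (footprint 26×8.5) is included at this height (area 221.00 mm²); the cylinder at (13, 9): section is a regular 8-gon, circumradius r=11.5 (area = (8/2)·11.500²·sin(360°/8) = 374.06 mm²); the r=3.5 cylinder at (16, 6) contributes a regular 8-gon of circumradius 3.5 (area = (8/2)·3.500²·sin(360°/8) = 34.65 mm²); Taking the first minus the rest: starting from the r=9.5 cylinder (255.27 mm²), the 26×8.5 cube at (7, 11.5) misses the remaining region (no effect); the r=11.5 cylinder at (13, 9) partially overlaps it — only the 33.64 mm² overlap (of its 374.06 mm²) is removed, clipping the outline; the r=3.5 cylinder at (16, 6) misses the remaining region (no effect) — area = 221.62 mm²; the cone at (2.5, -2) does not reach this height (z outside [17.5, 33]); After the difference (first − rest): none of the subtracted shapes is present at this height, so that combined region is unchanged — area = 221.62 mm²; (rotated 45° about Z; rotation is an isometry so areas/perimeters/island counts are preserved). At z = 17.64: the cylinder: section is a regular 8-gon, circumradius r=9.5 (area = (8/2)·9.500²·sin(360°/8) = 255.27 mm²); the cube at (7, 11.5) does not reach this height (z outside [-2, 14]); the r=11.5 cylinder at (13, 9) gives a regular 8-gon of circumradius 11.5 (constant along its height) (area = (8/2)·11.500²·sin(360°/8) = 374.06 mm²); the cylinder at (16, 6) does not reach this height (z outside [1, 17]); Taking the first minus the rest: starting from the r=9.5 cylinder (255.27 mm²), the r=11.5 cylinder at (13, 9) partially overlaps it — only the 33.64 mm² overlap (of its 374.06 mm²) is removed, clipping the outline — area = 221.62 mm²; the cone at (2.5, -2): at t=0.009 of its height the radius interpolates to r₁+(r₂−r₁)t = 8.495, giving a regular 8-gon of that circumradius (area = (8/2)·8.495²·sin(360°/8) = 204.14 mm²); After the difference (first − rest): starting from that combined region (221.62 mm²), the cone at (2.5, -2) partially overlaps it — only the 149.54 mm² overlap (of its 204.14 mm²) is removed, clipping the outline — area = 72.08 mm²; (whole slice rotated 45° about Z — lengths, areas and connectivity unchanged). Checking containment: the cross-section at z = 17.64 is a subset of the cross-section at z = 13.8.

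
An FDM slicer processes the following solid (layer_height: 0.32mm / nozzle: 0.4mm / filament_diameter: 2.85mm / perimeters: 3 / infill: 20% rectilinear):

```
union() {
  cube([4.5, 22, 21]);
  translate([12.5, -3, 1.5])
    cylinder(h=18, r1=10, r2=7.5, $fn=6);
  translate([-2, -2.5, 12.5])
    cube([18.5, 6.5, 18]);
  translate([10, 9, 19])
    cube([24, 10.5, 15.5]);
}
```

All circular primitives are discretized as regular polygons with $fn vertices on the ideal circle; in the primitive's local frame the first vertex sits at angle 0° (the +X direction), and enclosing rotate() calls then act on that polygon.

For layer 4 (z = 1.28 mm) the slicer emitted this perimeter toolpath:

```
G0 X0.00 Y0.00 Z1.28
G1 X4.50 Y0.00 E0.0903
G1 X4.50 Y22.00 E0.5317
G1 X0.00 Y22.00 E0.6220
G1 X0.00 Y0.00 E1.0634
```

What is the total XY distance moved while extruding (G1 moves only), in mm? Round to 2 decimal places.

53.00 mm

Sum the Euclidean lengths of each G1 segment: total = 53.00 mm.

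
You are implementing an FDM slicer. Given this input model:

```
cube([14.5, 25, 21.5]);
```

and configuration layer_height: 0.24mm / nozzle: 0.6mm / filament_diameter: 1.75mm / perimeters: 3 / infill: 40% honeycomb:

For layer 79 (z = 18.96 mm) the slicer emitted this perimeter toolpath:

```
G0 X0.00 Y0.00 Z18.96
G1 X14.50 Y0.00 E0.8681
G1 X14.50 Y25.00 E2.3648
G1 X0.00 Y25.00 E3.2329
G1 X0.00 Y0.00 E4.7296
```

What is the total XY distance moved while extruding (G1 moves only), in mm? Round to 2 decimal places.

79.00 mm

Sum the Euclidean lengths of each G1 segment: total = 79.00 mm.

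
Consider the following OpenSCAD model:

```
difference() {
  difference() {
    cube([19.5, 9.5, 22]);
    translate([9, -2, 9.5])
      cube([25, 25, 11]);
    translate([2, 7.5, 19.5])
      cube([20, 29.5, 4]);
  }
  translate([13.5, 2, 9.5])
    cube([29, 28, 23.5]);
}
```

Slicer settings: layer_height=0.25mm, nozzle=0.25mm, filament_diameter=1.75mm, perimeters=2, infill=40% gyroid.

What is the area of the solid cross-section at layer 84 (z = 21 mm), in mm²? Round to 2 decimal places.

117.25 mm²

At z = 21 mm: the 19.5×9.5 cube contributes its full rectangle (area 185.25 mm²); the cube at (9, -2) is not intersected at this z (z outside [9.5, 20.5]); the 20×29.5 cube at (2, 7.5) contributes its full rectangle (area 590.00 mm²); Subtracting the remaining from the first: starting from the 19.5×9.5 cube (185.25 mm²), the 20×29.5 cube at (2, 7.5) partially overlaps it — only the 35.00 mm² overlap (of its 590.00 mm²) is removed, clipping the outline — area = 150.25 mm²; the cube at (13.5, 2) (footprint 29×28) is included at this height (area 812.00 mm²); Taking the first minus the rest: starting from that combined region (150.25 mm²), the 29×28 cube at (13.5, 2) partially overlaps it — only the 33.00 mm² overlap (of its 812.00 mm²) is removed, clipping the outline — area = 117.25 mm². Overall, the cross-section is a single solid region. Net area = 117.25 mm².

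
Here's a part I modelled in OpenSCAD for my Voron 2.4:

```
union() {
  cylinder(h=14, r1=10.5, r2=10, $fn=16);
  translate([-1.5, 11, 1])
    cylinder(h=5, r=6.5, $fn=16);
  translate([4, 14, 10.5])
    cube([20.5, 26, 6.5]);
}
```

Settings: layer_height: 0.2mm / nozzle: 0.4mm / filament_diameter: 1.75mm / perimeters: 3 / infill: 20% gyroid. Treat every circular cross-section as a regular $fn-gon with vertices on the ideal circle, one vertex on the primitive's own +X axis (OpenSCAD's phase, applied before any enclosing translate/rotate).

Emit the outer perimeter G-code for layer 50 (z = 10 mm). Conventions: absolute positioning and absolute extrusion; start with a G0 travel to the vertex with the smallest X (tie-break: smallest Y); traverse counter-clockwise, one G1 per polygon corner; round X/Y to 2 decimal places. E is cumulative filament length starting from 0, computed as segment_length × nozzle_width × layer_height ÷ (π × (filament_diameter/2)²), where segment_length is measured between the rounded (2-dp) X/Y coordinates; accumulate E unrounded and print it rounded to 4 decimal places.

At z = 10 mm: the cone contributes a regular 16-gon of circumradius 10.143 (interpolated between r1=10.5 and r2=10 at t=0.714); the cylinder at (-1.5, 11) is not intersected at this z (z outside [1, 6]); the cube at (4, 14) is not intersected at this z (z outside [10.5, 17]); Merging all regions: only the cone is present, so the union is just that shape — 1 connected region. The outline is a single polygon with 16 vertices. Extrusion per mm of travel: 0.4 × 0.2 / (π × 0.875²) = 0.033260. Accumulating E over each segment gives final E = 2.1056.

G0 X-10.14 Y0.00 Z10.00
G1 X-9.37 Y-3.88 E0.1316
G1 X-7.17 Y-7.17 E0.2632
G1 X-3.88 Y-9.37 E0.3948
G1 X0.00 Y-10.14 E0.5264
G1 X3.88 Y-9.37 E0.6580
G1 X7.17 Y-7.17 E0.7896
G1 X9.37 Y-3.88 E0.9212
G1 X10.14 Y0.00 E1.0528
G1 X9.37 Y3.88 E1.1844
G1 X7.17 Y7.17 E1.3160
G1 X3.88 Y9.37 E1.4476
G1 X0.00 Y10.14 E1.5792
G1 X-3.88 Y9.37 E1.7108
G1 X-7.17 Y7.17 E1.8424
G1 X-9.37 Y3.88 E1.9741
G1 X-10.14 Y0.00 E2.1056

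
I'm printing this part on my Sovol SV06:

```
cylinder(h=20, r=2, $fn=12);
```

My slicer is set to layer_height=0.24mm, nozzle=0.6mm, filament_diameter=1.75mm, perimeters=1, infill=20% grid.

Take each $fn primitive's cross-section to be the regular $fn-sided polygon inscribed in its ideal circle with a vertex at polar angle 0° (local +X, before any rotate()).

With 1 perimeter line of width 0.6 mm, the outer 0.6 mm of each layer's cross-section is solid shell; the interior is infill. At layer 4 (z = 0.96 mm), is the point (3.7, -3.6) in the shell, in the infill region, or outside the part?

outside

At z = 0.96 mm: the cylinder: section is a regular 12-gon, circumradius r=2. Overall, the cross-section is a single solid region. The nearest boundary edge runs (1.00, -1.73)→(1.73, -1.00); distance from the point to it = 3.23 mm. The point is not inside any of the regions above, so it lies outside the cross-section (3.23 mm from the nearest boundary).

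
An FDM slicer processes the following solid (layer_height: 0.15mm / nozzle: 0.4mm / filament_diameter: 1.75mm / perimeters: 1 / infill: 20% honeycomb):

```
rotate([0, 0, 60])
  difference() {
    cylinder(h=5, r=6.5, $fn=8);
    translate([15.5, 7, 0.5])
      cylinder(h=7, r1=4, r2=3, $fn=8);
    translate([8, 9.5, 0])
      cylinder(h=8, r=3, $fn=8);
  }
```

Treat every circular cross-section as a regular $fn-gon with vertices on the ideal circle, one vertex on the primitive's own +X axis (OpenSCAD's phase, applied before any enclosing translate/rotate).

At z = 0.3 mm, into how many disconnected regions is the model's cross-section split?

At z = 0.3 mm: the cylinder: section is a regular 8-gon, circumradius r=6.5; the cone at (15.5, 7) is not intersected at this z (z outside [0.5, 7.5]); the cylinder at (8, 9.5): section is a regular 8-gon, circumradius r=3; After the difference (first − rest): starting from the r=6.5 cylinder, the r=3 cylinder at (8, 9.5) misses the remaining region (no effect) — 1 connected region; (rotated 60° about Z; rotation is an isometry so areas/perimeters/island counts are preserved). The result has 1 disconnected region.

1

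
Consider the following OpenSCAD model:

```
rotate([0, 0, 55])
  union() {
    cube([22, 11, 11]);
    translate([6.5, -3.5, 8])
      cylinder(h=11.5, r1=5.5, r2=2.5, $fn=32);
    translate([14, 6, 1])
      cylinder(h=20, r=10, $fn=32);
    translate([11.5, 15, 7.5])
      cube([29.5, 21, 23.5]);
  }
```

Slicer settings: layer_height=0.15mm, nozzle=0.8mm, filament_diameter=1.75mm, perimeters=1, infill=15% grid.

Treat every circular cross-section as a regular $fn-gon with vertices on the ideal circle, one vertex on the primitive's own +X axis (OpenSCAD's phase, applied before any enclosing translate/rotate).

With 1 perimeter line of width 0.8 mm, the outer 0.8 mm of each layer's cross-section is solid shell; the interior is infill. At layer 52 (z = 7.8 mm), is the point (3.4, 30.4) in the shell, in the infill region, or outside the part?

At z = 7.8 mm: the cube is present — its section is the full 22×11 rectangle; the cone at (6.5, -3.5) is not intersected at this z (z outside [8, 19.5]); the r=10 cylinder at (14, 6) gives a regular 32-gon of circumradius 10 (constant along its height); the cube at (11.5, 15) (footprint 29.5×21) is included at this height; Taking the union: the regions partially overlap (shared area 196.59 mm²), so overlapping operands fuse into one piece — 1 connected region; (rotated 55° about Z; rotation is an isometry so areas/perimeters/island counts are preserved). Overall, the cross-section is a single solid region. Undo the 55° rotation: the query point maps to (26.852, 14.652) in the un-rotated model frame. The nearest boundary edge runs (41.00, 15.00)→(18.27, 15.00); distance from the point to it = 0.35 mm. The point is not inside any of the regions above, so it lies outside the cross-section (0.35 mm from the nearest boundary).

outside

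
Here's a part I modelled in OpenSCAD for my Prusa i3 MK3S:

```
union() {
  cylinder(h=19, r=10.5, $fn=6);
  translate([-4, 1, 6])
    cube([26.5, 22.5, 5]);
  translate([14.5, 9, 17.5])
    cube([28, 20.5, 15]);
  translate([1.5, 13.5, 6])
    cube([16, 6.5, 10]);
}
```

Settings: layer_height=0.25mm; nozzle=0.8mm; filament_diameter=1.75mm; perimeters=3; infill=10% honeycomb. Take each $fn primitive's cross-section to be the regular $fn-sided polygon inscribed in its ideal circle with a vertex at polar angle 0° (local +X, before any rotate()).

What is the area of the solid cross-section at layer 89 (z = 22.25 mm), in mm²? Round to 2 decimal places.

574.00 mm²

At z = 22.25 mm: the cylinder does not reach this height (z outside [0, 19]); the cube at (-4, 1) is not intersected at this z (z outside [6, 11]); the 28×20.5 cube at (14.5, 9) contributes its full rectangle (area 574.00 mm²); the cube at (1.5, 13.5) is absent (z outside [6, 16]); Combining (union): only the 28×20.5 cube at (14.5, 9) is present, so the union is just that shape — area = 574.00 mm². Overall, the cross-section is a single solid region. Net area = 574.00 mm².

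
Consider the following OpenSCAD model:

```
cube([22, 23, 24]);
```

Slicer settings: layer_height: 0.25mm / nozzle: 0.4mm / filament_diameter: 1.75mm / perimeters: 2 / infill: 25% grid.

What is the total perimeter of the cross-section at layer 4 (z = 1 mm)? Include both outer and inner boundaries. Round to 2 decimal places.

At z = 1 mm: the cube (footprint 22×23) is included at this height (perimeter 90.00 mm). Overall, the cross-section is a single solid region. Total boundary length (outer) = 90.00 mm.

90.00 mm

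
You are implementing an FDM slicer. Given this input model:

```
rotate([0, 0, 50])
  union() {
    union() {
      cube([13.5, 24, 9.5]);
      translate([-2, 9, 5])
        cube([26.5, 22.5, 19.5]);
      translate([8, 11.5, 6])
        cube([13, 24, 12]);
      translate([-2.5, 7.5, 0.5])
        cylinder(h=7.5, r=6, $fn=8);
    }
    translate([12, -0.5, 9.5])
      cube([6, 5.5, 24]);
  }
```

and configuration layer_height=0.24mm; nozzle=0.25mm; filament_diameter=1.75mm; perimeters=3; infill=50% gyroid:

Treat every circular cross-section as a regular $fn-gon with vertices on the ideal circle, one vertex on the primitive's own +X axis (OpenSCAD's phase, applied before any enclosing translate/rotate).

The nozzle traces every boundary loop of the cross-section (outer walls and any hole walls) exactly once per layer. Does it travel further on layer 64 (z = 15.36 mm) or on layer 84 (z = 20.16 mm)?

Layer 64 (z = 15.36): the cube does not reach this height (z outside [0, 9.5]); the cube at (-2, 9) is present — its section is the full 26.5×22.5 rectangle (perimeter 98.00 mm); the cube at (8, 11.5) is present — its section is the full 13×24 rectangle (perimeter 74.00 mm); the cylinder at (-2.5, 7.5) is not intersected at this z (z outside [0.5, 8]); Combining (union): the regions partially overlap (shared area 260.00 mm²), so the edge portions inside another operand are dropped and the merged outline is re-measured after clipping — boundary = 106.00 mm; the cube at (12, -0.5) is present — its section is the full 6×5.5 rectangle (perimeter 23.00 mm); Combining (union): the 2 present regions are separate (no shared area or edge), so areas and boundary lengths simply add and each stays a separate island — boundary = 129.00 mm; (whole slice rotated 50° about Z — lengths, areas and connectivity unchanged). So its perimeter = 129.00 mm. Layer 84 (z = 20.16): the cube does not reach this height (z outside [0, 9.5]); the cube at (-2, 9) (footprint 26.5×22.5) is included at this height (perimeter 98.00 mm); the cube at (8, 11.5) does not reach this height (z outside [6, 18]); the cylinder at (-2.5, 7.5) is absent (z outside [0.5, 8]); Merging all regions: only the 26.5×22.5 cube at (-2, 9) is present, so the union is just that shape — boundary = 98.00 mm; the cube at (12, -0.5) (footprint 6×5.5) is included at this height (perimeter 23.00 mm); Taking the union: the 2 present regions are separate (no shared area or edge), so areas and boundary lengths simply add and each stays a separate island — boundary = 121.00 mm; (whole slice rotated 50° about Z — lengths, areas and connectivity unchanged). So its perimeter = 121.00 mm. Layer 64 is larger (129.00 vs 121.00 mm).

layer 64 (z = 15.36 mm)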